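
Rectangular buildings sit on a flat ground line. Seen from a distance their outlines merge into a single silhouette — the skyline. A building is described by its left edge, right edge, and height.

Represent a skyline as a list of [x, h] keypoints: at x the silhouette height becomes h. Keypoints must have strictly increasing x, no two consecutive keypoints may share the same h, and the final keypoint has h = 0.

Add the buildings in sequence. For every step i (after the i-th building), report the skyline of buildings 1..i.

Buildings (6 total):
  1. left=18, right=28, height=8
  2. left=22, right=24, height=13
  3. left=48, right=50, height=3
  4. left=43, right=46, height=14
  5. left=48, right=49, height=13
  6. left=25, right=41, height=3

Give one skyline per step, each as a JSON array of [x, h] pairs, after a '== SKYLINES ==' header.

== SKYLINES ==
[[18,8],[28,0]]
[[18,8],[22,13],[24,8],[28,0]]
[[18,8],[22,13],[24,8],[28,0],[48,3],[50,0]]
[[18,8],[22,13],[24,8],[28,0],[43,14],[46,0],[48,3],[50,0]]
[[18,8],[22,13],[24,8],[28,0],[43,14],[46,0],[48,13],[49,3],[50,0]]
[[18,8],[22,13],[24,8],[28,3],[41,0],[43,14],[46,0],[48,13],[49,3],[50,0]]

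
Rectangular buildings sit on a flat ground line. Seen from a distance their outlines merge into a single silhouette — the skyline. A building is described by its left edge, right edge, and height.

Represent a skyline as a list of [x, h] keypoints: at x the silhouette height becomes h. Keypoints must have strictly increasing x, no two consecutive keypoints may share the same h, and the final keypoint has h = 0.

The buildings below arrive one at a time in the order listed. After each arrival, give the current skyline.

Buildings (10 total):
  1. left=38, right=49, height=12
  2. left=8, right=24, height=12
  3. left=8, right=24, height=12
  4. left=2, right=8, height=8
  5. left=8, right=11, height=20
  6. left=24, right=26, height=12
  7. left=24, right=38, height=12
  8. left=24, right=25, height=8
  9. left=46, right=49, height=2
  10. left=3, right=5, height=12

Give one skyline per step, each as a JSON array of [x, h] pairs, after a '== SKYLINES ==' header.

== SKYLINES ==
[[38,12],[49,0]]
[[8,12],[24,0],[38,12],[49,0]]
[[8,12],[24,0],[38,12],[49,0]]
[[2,8],[8,12],[24,0],[38,12],[49,0]]
[[2,8],[8,20],[11,12],[24,0],[38,12],[49,0]]
[[2,8],[8,20],[11,12],[26,0],[38,12],[49,0]]
[[2,8],[8,20],[11,12],[49,0]]
[[2,8],[8,20],[11,12],[49,0]]
[[2,8],[8,20],[11,12],[49,0]]
[[2,8],[3,12],[5,8],[8,20],[11,12],[49,0]]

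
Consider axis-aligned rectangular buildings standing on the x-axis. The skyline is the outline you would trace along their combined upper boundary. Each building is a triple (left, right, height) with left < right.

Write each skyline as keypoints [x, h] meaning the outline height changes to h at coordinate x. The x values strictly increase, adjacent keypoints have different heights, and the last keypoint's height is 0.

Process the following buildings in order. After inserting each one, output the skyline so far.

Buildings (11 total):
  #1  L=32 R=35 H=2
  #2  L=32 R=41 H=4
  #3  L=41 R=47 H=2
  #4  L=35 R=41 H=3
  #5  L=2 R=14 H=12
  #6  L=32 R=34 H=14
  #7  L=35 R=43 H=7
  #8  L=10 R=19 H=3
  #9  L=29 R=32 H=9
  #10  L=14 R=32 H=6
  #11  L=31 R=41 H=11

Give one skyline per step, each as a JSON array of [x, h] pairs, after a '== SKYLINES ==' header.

== SKYLINES ==
[[32,2],[35,0]]
[[32,4],[41,0]]
[[32,4],[41,2],[47,0]]
[[32,4],[41,2],[47,0]]
[[2,12],[14,0],[32,4],[41,2],[47,0]]
[[2,12],[14,0],[32,14],[34,4],[41,2],[47,0]]
[[2,12],[14,0],[32,14],[34,4],[35,7],[43,2],[47,0]]
[[2,12],[14,3],[19,0],[32,14],[34,4],[35,7],[43,2],[47,0]]
[[2,12],[14,3],[19,0],[29,9],[32,14],[34,4],[35,7],[43,2],[47,0]]
[[2,12],[14,6],[29,9],[32,14],[34,4],[35,7],[43,2],[47,0]]
[[2,12],[14,6],[29,9],[31,11],[32,14],[34,11],[41,7],[43,2],[47,0]]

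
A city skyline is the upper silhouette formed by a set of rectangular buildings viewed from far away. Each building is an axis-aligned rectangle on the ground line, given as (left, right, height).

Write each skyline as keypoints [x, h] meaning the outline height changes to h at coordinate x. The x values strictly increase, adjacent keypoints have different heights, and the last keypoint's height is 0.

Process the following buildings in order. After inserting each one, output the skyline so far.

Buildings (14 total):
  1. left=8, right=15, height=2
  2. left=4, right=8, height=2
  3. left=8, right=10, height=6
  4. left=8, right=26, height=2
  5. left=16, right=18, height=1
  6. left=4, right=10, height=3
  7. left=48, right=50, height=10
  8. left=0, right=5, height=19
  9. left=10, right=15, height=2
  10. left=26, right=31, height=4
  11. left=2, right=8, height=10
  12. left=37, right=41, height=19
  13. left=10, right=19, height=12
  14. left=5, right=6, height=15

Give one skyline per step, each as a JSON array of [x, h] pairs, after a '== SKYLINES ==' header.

== SKYLINES ==
[[8,2],[15,0]]
[[4,2],[15,0]]
[[4,2],[8,6],[10,2],[15,0]]
[[4,2],[8,6],[10,2],[26,0]]
[[4,2],[8,6],[10,2],[26,0]]
[[4,3],[8,6],[10,2],[26,0]]
[[4,3],[8,6],[10,2],[26,0],[48,10],[50,0]]
[[0,19],[5,3],[8,6],[10,2],[26,0],[48,10],[50,0]]
[[0,19],[5,3],[8,6],[10,2],[26,0],[48,10],[50,0]]
[[0,19],[5,3],[8,6],[10,2],[26,4],[31,0],[48,10],[50,0]]
[[0,19],[5,10],[8,6],[10,2],[26,4],[31,0],[48,10],[50,0]]
[[0,19],[5,10],[8,6],[10,2],[26,4],[31,0],[37,19],[41,0],[48,10],[50,0]]
[[0,19],[5,10],[8,6],[10,12],[19,2],[26,4],[31,0],[37,19],[41,0],[48,10],[50,0]]
[[0,19],[5,15],[6,10],[8,6],[10,12],[19,2],[26,4],[31,0],[37,19],[41,0],[48,10],[50,0]]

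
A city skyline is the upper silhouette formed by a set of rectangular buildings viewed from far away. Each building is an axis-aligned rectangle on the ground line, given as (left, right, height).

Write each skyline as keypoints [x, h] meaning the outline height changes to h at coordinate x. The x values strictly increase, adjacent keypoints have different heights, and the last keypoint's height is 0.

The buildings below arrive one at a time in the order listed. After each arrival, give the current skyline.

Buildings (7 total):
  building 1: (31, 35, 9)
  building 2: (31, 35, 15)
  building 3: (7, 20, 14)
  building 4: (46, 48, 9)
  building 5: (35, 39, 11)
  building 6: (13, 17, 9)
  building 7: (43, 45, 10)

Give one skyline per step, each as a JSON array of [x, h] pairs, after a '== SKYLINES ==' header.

== SKYLINES ==
[[31,9],[35,0]]
[[31,15],[35,0]]
[[7,14],[20,0],[31,15],[35,0]]
[[7,14],[20,0],[31,15],[35,0],[46,9],[48,0]]
[[7,14],[20,0],[31,15],[35,11],[39,0],[46,9],[48,0]]
[[7,14],[20,0],[31,15],[35,11],[39,0],[46,9],[48,0]]
[[7,14],[20,0],[31,15],[35,11],[39,0],[43,10],[45,0],[46,9],[48,0]]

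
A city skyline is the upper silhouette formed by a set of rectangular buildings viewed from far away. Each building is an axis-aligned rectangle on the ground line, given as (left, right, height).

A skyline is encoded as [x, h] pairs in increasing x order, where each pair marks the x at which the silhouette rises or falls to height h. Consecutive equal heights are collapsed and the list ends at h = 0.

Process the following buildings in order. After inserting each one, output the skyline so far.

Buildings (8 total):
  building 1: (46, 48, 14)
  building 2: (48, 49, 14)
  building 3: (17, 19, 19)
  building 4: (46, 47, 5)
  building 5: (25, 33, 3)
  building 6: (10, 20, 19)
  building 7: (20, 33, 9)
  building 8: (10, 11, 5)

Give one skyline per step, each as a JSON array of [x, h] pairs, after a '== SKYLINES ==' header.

== SKYLINES ==
[[46,14],[48,0]]
[[46,14],[49,0]]
[[17,19],[19,0],[46,14],[49,0]]
[[17,19],[19,0],[46,14],[49,0]]
[[17,19],[19,0],[25,3],[33,0],[46,14],[49,0]]
[[10,19],[20,0],[25,3],[33,0],[46,14],[49,0]]
[[10,19],[20,9],[33,0],[46,14],[49,0]]
[[10,19],[20,9],[33,0],[46,14],[49,0]]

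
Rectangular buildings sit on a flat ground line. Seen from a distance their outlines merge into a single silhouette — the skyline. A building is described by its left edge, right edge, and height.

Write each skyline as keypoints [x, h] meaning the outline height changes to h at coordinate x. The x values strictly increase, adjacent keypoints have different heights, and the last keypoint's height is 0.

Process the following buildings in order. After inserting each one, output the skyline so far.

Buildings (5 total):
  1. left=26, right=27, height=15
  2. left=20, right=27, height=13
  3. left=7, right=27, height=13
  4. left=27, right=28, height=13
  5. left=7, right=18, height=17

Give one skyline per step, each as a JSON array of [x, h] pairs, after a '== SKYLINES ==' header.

== SKYLINES ==
[[26,15],[27,0]]
[[20,13],[26,15],[27,0]]
[[7,13],[26,15],[27,0]]
[[7,13],[26,15],[27,13],[28,0]]
[[7,17],[18,13],[26,15],[27,13],[28,0]]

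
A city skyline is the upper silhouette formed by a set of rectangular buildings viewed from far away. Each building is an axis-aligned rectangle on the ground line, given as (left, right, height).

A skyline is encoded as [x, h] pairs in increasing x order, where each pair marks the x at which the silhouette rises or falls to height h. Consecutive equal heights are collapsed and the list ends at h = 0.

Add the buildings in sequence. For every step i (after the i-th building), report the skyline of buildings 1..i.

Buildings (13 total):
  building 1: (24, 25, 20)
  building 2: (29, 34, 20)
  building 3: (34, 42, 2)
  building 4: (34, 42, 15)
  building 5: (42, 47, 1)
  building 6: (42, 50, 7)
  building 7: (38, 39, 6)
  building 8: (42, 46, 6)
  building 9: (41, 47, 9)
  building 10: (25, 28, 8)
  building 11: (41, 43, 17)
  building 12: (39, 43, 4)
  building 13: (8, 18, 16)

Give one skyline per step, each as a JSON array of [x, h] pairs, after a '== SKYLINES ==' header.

== SKYLINES ==
[[24,20],[25,0]]
[[24,20],[25,0],[29,20],[34,0]]
[[24,20],[25,0],[29,20],[34,2],[42,0]]
[[24,20],[25,0],[29,20],[34,15],[42,0]]
[[24,20],[25,0],[29,20],[34,15],[42,1],[47,0]]
[[24,20],[25,0],[29,20],[34,15],[42,7],[50,0]]
[[24,20],[25,0],[29,20],[34,15],[42,7],[50,0]]
[[24,20],[25,0],[29,20],[34,15],[42,7],[50,0]]
[[24,20],[25,0],[29,20],[34,15],[42,9],[47,7],[50,0]]
[[24,20],[25,8],[28,0],[29,20],[34,15],[42,9],[47,7],[50,0]]
[[24,20],[25,8],[28,0],[29,20],[34,15],[41,17],[43,9],[47,7],[50,0]]
[[24,20],[25,8],[28,0],[29,20],[34,15],[41,17],[43,9],[47,7],[50,0]]
[[8,16],[18,0],[24,20],[25,8],[28,0],[29,20],[34,15],[41,17],[43,9],[47,7],[50,0]]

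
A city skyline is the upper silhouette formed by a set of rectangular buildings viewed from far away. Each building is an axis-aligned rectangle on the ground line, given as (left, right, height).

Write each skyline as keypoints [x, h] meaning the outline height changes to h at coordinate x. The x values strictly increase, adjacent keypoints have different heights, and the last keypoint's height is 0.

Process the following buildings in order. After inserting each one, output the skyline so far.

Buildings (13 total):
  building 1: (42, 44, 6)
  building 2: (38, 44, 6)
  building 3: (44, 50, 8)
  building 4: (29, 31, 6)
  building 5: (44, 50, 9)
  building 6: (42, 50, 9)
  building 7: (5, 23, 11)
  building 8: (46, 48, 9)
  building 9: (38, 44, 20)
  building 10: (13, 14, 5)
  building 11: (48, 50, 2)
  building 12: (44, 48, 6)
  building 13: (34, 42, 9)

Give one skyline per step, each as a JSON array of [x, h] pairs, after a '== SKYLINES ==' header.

== SKYLINES ==
[[42,6],[44,0]]
[[38,6],[44,0]]
[[38,6],[44,8],[50,0]]
[[29,6],[31,0],[38,6],[44,8],[50,0]]
[[29,6],[31,0],[38,6],[44,9],[50,0]]
[[29,6],[31,0],[38,6],[42,9],[50,0]]
[[5,11],[23,0],[29,6],[31,0],[38,6],[42,9],[50,0]]
[[5,11],[23,0],[29,6],[31,0],[38,6],[42,9],[50,0]]
[[5,11],[23,0],[29,6],[31,0],[38,20],[44,9],[50,0]]
[[5,11],[23,0],[29,6],[31,0],[38,20],[44,9],[50,0]]
[[5,11],[23,0],[29,6],[31,0],[38,20],[44,9],[50,0]]
[[5,11],[23,0],[29,6],[31,0],[38,20],[44,9],[50,0]]
[[5,11],[23,0],[29,6],[31,0],[34,9],[38,20],[44,9],[50,0]]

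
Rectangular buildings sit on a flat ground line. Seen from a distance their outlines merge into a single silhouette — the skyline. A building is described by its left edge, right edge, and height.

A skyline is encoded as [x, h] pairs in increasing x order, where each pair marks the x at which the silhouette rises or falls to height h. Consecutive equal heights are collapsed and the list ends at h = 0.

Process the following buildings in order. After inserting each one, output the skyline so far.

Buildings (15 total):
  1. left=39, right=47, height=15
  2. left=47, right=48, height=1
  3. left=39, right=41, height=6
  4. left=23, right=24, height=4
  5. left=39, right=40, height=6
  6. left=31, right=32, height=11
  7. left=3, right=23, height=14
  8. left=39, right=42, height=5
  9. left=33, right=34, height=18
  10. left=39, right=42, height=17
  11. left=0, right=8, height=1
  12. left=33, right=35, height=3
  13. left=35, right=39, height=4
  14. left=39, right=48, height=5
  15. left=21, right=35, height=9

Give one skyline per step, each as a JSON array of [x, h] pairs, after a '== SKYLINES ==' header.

== SKYLINES ==
[[39,15],[47,0]]
[[39,15],[47,1],[48,0]]
[[39,15],[47,1],[48,0]]
[[23,4],[24,0],[39,15],[47,1],[48,0]]
[[23,4],[24,0],[39,15],[47,1],[48,0]]
[[23,4],[24,0],[31,11],[32,0],[39,15],[47,1],[48,0]]
[[3,14],[23,4],[24,0],[31,11],[32,0],[39,15],[47,1],[48,0]]
[[3,14],[23,4],[24,0],[31,11],[32,0],[39,15],[47,1],[48,0]]
[[3,14],[23,4],[24,0],[31,11],[32,0],[33,18],[34,0],[39,15],[47,1],[48,0]]
[[3,14],[23,4],[24,0],[31,11],[32,0],[33,18],[34,0],[39,17],[42,15],[47,1],[48,0]]
[[0,1],[3,14],[23,4],[24,0],[31,11],[32,0],[33,18],[34,0],[39,17],[42,15],[47,1],[48,0]]
[[0,1],[3,14],[23,4],[24,0],[31,11],[32,0],[33,18],[34,3],[35,0],[39,17],[42,15],[47,1],[48,0]]
[[0,1],[3,14],[23,4],[24,0],[31,11],[32,0],[33,18],[34,3],[35,4],[39,17],[42,15],[47,1],[48,0]]
[[0,1],[3,14],[23,4],[24,0],[31,11],[32,0],[33,18],[34,3],[35,4],[39,17],[42,15],[47,5],[48,0]]
[[0,1],[3,14],[23,9],[31,11],[32,9],[33,18],[34,9],[35,4],[39,17],[42,15],[47,5],[48,0]]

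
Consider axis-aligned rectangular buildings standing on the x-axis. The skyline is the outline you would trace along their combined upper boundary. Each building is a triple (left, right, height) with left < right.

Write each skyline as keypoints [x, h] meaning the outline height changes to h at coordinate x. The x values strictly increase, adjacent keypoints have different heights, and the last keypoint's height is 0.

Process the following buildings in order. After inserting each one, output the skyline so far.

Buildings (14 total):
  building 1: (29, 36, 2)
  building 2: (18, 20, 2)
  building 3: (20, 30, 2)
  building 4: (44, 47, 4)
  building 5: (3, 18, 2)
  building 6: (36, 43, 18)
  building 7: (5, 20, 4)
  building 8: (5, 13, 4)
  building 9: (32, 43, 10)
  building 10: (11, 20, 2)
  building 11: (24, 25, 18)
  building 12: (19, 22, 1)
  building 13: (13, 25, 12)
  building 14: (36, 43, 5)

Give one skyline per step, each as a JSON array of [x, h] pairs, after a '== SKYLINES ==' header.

== SKYLINES ==
[[29,2],[36,0]]
[[18,2],[20,0],[29,2],[36,0]]
[[18,2],[36,0]]
[[18,2],[36,0],[44,4],[47,0]]
[[3,2],[36,0],[44,4],[47,0]]
[[3,2],[36,18],[43,0],[44,4],[47,0]]
[[3,2],[5,4],[20,2],[36,18],[43,0],[44,4],[47,0]]
[[3,2],[5,4],[20,2],[36,18],[43,0],[44,4],[47,0]]
[[3,2],[5,4],[20,2],[32,10],[36,18],[43,0],[44,4],[47,0]]
[[3,2],[5,4],[20,2],[32,10],[36,18],[43,0],[44,4],[47,0]]
[[3,2],[5,4],[20,2],[24,18],[25,2],[32,10],[36,18],[43,0],[44,4],[47,0]]
[[3,2],[5,4],[20,2],[24,18],[25,2],[32,10],[36,18],[43,0],[44,4],[47,0]]
[[3,2],[5,4],[13,12],[24,18],[25,2],[32,10],[36,18],[43,0],[44,4],[47,0]]
[[3,2],[5,4],[13,12],[24,18],[25,2],[32,10],[36,18],[43,0],[44,4],[47,0]]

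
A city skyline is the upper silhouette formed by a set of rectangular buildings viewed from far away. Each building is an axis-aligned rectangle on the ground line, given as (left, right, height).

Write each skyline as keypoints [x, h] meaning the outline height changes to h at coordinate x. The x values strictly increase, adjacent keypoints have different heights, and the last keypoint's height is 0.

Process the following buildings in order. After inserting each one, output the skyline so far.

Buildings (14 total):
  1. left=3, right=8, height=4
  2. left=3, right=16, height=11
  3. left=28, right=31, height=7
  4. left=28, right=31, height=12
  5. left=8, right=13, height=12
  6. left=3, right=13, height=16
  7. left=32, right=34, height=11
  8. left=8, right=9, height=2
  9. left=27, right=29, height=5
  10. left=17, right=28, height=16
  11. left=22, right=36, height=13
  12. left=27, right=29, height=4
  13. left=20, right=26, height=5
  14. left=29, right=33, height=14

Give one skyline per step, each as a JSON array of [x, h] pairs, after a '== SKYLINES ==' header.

== SKYLINES ==
[[3,4],[8,0]]
[[3,11],[16,0]]
[[3,11],[16,0],[28,7],[31,0]]
[[3,11],[16,0],[28,12],[31,0]]
[[3,11],[8,12],[13,11],[16,0],[28,12],[31,0]]
[[3,16],[13,11],[16,0],[28,12],[31,0]]
[[3,16],[13,11],[16,0],[28,12],[31,0],[32,11],[34,0]]
[[3,16],[13,11],[16,0],[28,12],[31,0],[32,11],[34,0]]
[[3,16],[13,11],[16,0],[27,5],[28,12],[31,0],[32,11],[34,0]]
[[3,16],[13,11],[16,0],[17,16],[28,12],[31,0],[32,11],[34,0]]
[[3,16],[13,11],[16,0],[17,16],[28,13],[36,0]]
[[3,16],[13,11],[16,0],[17,16],[28,13],[36,0]]
[[3,16],[13,11],[16,0],[17,16],[28,13],[36,0]]
[[3,16],[13,11],[16,0],[17,16],[28,13],[29,14],[33,13],[36,0]]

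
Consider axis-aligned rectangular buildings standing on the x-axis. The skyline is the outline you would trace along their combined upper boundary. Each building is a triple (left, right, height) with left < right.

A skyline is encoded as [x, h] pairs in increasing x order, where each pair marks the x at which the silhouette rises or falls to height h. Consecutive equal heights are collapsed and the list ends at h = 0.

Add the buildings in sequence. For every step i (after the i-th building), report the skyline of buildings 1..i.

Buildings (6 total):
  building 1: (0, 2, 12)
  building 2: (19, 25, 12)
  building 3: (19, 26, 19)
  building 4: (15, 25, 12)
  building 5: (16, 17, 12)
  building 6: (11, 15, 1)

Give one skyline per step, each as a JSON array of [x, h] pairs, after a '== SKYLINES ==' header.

== SKYLINES ==
[[0,12],[2,0]]
[[0,12],[2,0],[19,12],[25,0]]
[[0,12],[2,0],[19,19],[26,0]]
[[0,12],[2,0],[15,12],[19,19],[26,0]]
[[0,12],[2,0],[15,12],[19,19],[26,0]]
[[0,12],[2,0],[11,1],[15,12],[19,19],[26,0]]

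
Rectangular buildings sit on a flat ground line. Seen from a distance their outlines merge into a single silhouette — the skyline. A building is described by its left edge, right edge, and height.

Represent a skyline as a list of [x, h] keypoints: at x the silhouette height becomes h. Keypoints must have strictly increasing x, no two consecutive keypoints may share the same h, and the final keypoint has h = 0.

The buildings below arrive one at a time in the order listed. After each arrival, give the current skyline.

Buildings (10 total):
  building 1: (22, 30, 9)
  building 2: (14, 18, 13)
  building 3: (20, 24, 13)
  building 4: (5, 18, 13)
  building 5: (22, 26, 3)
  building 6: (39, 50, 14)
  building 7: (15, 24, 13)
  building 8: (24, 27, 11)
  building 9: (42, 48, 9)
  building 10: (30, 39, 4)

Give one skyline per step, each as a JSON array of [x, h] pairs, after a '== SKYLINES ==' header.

== SKYLINES ==
[[22,9],[30,0]]
[[14,13],[18,0],[22,9],[30,0]]
[[14,13],[18,0],[20,13],[24,9],[30,0]]
[[5,13],[18,0],[20,13],[24,9],[30,0]]
[[5,13],[18,0],[20,13],[24,9],[30,0]]
[[5,13],[18,0],[20,13],[24,9],[30,0],[39,14],[50,0]]
[[5,13],[24,9],[30,0],[39,14],[50,0]]
[[5,13],[24,11],[27,9],[30,0],[39,14],[50,0]]
[[5,13],[24,11],[27,9],[30,0],[39,14],[50,0]]
[[5,13],[24,11],[27,9],[30,4],[39,14],[50,0]]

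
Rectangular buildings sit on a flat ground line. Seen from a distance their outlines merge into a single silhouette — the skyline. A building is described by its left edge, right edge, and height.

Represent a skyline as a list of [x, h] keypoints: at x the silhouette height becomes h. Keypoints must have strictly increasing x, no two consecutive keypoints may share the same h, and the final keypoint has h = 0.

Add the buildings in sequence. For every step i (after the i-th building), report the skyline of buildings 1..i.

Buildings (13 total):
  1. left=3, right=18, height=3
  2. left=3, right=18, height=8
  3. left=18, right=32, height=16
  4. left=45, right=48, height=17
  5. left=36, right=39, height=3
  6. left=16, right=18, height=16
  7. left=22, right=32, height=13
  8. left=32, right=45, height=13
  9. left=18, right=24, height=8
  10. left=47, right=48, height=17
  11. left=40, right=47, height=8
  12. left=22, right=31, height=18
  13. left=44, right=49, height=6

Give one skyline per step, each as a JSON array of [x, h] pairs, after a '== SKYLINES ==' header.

== SKYLINES ==
[[3,3],[18,0]]
[[3,8],[18,0]]
[[3,8],[18,16],[32,0]]
[[3,8],[18,16],[32,0],[45,17],[48,0]]
[[3,8],[18,16],[32,0],[36,3],[39,0],[45,17],[48,0]]
[[3,8],[16,16],[32,0],[36,3],[39,0],[45,17],[48,0]]
[[3,8],[16,16],[32,0],[36,3],[39,0],[45,17],[48,0]]
[[3,8],[16,16],[32,13],[45,17],[48,0]]
[[3,8],[16,16],[32,13],[45,17],[48,0]]
[[3,8],[16,16],[32,13],[45,17],[48,0]]
[[3,8],[16,16],[32,13],[45,17],[48,0]]
[[3,8],[16,16],[22,18],[31,16],[32,13],[45,17],[48,0]]
[[3,8],[16,16],[22,18],[31,16],[32,13],[45,17],[48,6],[49,0]]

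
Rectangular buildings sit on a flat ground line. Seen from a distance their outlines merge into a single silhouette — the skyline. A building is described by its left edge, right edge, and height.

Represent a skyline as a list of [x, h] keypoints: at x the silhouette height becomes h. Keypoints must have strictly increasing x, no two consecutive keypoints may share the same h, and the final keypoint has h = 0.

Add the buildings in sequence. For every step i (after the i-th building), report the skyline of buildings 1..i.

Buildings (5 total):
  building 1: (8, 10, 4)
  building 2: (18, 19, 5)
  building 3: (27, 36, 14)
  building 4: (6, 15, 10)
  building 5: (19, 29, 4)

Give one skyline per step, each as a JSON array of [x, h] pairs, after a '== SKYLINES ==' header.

== SKYLINES ==
[[8,4],[10,0]]
[[8,4],[10,0],[18,5],[19,0]]
[[8,4],[10,0],[18,5],[19,0],[27,14],[36,0]]
[[6,10],[15,0],[18,5],[19,0],[27,14],[36,0]]
[[6,10],[15,0],[18,5],[19,4],[27,14],[36,0]]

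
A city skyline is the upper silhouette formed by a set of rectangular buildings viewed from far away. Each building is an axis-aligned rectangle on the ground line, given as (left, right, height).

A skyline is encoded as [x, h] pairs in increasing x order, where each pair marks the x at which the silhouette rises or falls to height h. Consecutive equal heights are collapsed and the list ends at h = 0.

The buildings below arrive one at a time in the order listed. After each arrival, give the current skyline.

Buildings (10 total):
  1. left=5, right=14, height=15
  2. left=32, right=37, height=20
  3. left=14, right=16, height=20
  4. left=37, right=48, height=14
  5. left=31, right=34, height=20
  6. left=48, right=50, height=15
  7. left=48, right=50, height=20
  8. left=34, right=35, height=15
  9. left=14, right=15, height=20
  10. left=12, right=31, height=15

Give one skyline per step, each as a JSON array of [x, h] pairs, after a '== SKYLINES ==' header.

== SKYLINES ==
[[5,15],[14,0]]
[[5,15],[14,0],[32,20],[37,0]]
[[5,15],[14,20],[16,0],[32,20],[37,0]]
[[5,15],[14,20],[16,0],[32,20],[37,14],[48,0]]
[[5,15],[14,20],[16,0],[31,20],[37,14],[48,0]]
[[5,15],[14,20],[16,0],[31,20],[37,14],[48,15],[50,0]]
[[5,15],[14,20],[16,0],[31,20],[37,14],[48,20],[50,0]]
[[5,15],[14,20],[16,0],[31,20],[37,14],[48,20],[50,0]]
[[5,15],[14,20],[16,0],[31,20],[37,14],[48,20],[50,0]]
[[5,15],[14,20],[16,15],[31,20],[37,14],[48,20],[50,0]]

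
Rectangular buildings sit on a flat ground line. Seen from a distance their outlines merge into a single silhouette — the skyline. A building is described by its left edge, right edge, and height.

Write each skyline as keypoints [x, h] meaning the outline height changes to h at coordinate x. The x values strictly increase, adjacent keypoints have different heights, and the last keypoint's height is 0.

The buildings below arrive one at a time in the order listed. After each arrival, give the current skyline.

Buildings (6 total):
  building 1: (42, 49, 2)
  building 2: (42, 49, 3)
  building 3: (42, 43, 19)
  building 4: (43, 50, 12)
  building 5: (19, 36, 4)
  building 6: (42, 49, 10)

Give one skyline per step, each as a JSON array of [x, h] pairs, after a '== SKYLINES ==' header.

== SKYLINES ==
[[42,2],[49,0]]
[[42,3],[49,0]]
[[42,19],[43,3],[49,0]]
[[42,19],[43,12],[50,0]]
[[19,4],[36,0],[42,19],[43,12],[50,0]]
[[19,4],[36,0],[42,19],[43,12],[50,0]]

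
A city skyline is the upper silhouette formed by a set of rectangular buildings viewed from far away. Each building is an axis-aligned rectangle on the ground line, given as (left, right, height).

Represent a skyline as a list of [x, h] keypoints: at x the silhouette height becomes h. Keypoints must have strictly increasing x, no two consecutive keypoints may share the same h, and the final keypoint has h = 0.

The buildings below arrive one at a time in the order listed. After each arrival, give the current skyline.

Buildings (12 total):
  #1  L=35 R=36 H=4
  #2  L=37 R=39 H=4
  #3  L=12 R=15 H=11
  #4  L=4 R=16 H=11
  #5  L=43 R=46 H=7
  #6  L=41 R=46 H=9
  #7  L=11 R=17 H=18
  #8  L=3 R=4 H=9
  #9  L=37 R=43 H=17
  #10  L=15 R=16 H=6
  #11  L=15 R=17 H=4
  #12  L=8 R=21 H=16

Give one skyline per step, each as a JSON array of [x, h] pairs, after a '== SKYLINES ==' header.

== SKYLINES ==
[[35,4],[36,0]]
[[35,4],[36,0],[37,4],[39,0]]
[[12,11],[15,0],[35,4],[36,0],[37,4],[39,0]]
[[4,11],[16,0],[35,4],[36,0],[37,4],[39,0]]
[[4,11],[16,0],[35,4],[36,0],[37,4],[39,0],[43,7],[46,0]]
[[4,11],[16,0],[35,4],[36,0],[37,4],[39,0],[41,9],[46,0]]
[[4,11],[11,18],[17,0],[35,4],[36,0],[37,4],[39,0],[41,9],[46,0]]
[[3,9],[4,11],[11,18],[17,0],[35,4],[36,0],[37,4],[39,0],[41,9],[46,0]]
[[3,9],[4,11],[11,18],[17,0],[35,4],[36,0],[37,17],[43,9],[46,0]]
[[3,9],[4,11],[11,18],[17,0],[35,4],[36,0],[37,17],[43,9],[46,0]]
[[3,9],[4,11],[11,18],[17,0],[35,4],[36,0],[37,17],[43,9],[46,0]]
[[3,9],[4,11],[8,16],[11,18],[17,16],[21,0],[35,4],[36,0],[37,17],[43,9],[46,0]]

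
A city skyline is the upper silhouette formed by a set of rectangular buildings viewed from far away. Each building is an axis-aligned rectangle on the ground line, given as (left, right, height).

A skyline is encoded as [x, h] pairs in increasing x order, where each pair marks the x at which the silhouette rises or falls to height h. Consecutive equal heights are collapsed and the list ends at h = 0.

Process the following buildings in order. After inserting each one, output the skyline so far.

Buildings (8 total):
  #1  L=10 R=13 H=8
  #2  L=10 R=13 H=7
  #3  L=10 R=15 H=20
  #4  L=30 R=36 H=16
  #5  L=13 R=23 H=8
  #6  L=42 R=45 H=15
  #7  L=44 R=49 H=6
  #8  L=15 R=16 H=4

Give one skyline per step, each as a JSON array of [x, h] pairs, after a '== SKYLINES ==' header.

== SKYLINES ==
[[10,8],[13,0]]
[[10,8],[13,0]]
[[10,20],[15,0]]
[[10,20],[15,0],[30,16],[36,0]]
[[10,20],[15,8],[23,0],[30,16],[36,0]]
[[10,20],[15,8],[23,0],[30,16],[36,0],[42,15],[45,0]]
[[10,20],[15,8],[23,0],[30,16],[36,0],[42,15],[45,6],[49,0]]
[[10,20],[15,8],[23,0],[30,16],[36,0],[42,15],[45,6],[49,0]]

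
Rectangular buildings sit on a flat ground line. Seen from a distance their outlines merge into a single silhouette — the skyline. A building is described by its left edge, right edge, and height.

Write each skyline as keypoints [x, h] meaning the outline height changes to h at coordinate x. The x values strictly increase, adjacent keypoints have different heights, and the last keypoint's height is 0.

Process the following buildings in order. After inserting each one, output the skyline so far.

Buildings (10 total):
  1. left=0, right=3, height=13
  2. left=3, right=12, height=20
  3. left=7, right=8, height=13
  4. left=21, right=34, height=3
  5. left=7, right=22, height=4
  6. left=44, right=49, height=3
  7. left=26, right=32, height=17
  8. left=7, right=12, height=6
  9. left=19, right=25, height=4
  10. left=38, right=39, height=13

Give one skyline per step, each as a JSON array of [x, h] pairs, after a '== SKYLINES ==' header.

== SKYLINES ==
[[0,13],[3,0]]
[[0,13],[3,20],[12,0]]
[[0,13],[3,20],[12,0]]
[[0,13],[3,20],[12,0],[21,3],[34,0]]
[[0,13],[3,20],[12,4],[22,3],[34,0]]
[[0,13],[3,20],[12,4],[22,3],[34,0],[44,3],[49,0]]
[[0,13],[3,20],[12,4],[22,3],[26,17],[32,3],[34,0],[44,3],[49,0]]
[[0,13],[3,20],[12,4],[22,3],[26,17],[32,3],[34,0],[44,3],[49,0]]
[[0,13],[3,20],[12,4],[25,3],[26,17],[32,3],[34,0],[44,3],[49,0]]
[[0,13],[3,20],[12,4],[25,3],[26,17],[32,3],[34,0],[38,13],[39,0],[44,3],[49,0]]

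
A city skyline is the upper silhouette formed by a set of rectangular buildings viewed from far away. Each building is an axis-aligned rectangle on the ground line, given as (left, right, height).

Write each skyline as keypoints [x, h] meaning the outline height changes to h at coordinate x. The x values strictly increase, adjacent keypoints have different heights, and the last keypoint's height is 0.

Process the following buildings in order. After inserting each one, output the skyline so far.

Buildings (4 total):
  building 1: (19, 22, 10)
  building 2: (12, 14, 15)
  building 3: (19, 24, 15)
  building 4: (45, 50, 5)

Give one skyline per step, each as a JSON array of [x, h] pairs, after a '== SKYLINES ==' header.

== SKYLINES ==
[[19,10],[22,0]]
[[12,15],[14,0],[19,10],[22,0]]
[[12,15],[14,0],[19,15],[24,0]]
[[12,15],[14,0],[19,15],[24,0],[45,5],[50,0]]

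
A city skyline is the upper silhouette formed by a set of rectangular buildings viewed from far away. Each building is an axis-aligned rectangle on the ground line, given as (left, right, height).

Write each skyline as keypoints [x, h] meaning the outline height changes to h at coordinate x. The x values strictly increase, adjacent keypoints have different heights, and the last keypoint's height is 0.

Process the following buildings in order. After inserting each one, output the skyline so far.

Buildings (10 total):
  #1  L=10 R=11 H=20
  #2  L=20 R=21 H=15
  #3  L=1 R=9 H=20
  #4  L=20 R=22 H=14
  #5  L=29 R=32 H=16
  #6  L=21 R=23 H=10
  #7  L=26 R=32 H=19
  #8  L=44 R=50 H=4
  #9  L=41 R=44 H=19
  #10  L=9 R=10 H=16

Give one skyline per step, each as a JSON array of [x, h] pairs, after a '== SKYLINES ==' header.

== SKYLINES ==
[[10,20],[11,0]]
[[10,20],[11,0],[20,15],[21,0]]
[[1,20],[9,0],[10,20],[11,0],[20,15],[21,0]]
[[1,20],[9,0],[10,20],[11,0],[20,15],[21,14],[22,0]]
[[1,20],[9,0],[10,20],[11,0],[20,15],[21,14],[22,0],[29,16],[32,0]]
[[1,20],[9,0],[10,20],[11,0],[20,15],[21,14],[22,10],[23,0],[29,16],[32,0]]
[[1,20],[9,0],[10,20],[11,0],[20,15],[21,14],[22,10],[23,0],[26,19],[32,0]]
[[1,20],[9,0],[10,20],[11,0],[20,15],[21,14],[22,10],[23,0],[26,19],[32,0],[44,4],[50,0]]
[[1,20],[9,0],[10,20],[11,0],[20,15],[21,14],[22,10],[23,0],[26,19],[32,0],[41,19],[44,4],[50,0]]
[[1,20],[9,16],[10,20],[11,0],[20,15],[21,14],[22,10],[23,0],[26,19],[32,0],[41,19],[44,4],[50,0]]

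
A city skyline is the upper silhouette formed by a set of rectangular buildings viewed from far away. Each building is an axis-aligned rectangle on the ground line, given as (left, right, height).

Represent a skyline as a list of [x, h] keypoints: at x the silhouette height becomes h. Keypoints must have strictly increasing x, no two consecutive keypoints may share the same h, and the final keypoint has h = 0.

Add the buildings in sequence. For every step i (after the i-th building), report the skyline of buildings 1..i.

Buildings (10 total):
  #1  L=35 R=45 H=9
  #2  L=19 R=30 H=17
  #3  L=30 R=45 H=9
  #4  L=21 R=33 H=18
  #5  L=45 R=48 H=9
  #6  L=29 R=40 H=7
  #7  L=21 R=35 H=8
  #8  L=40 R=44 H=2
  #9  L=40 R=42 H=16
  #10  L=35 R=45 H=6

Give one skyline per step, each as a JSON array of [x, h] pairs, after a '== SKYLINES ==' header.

== SKYLINES ==
[[35,9],[45,0]]
[[19,17],[30,0],[35,9],[45,0]]
[[19,17],[30,9],[45,0]]
[[19,17],[21,18],[33,9],[45,0]]
[[19,17],[21,18],[33,9],[48,0]]
[[19,17],[21,18],[33,9],[48,0]]
[[19,17],[21,18],[33,9],[48,0]]
[[19,17],[21,18],[33,9],[48,0]]
[[19,17],[21,18],[33,9],[40,16],[42,9],[48,0]]
[[19,17],[21,18],[33,9],[40,16],[42,9],[48,0]]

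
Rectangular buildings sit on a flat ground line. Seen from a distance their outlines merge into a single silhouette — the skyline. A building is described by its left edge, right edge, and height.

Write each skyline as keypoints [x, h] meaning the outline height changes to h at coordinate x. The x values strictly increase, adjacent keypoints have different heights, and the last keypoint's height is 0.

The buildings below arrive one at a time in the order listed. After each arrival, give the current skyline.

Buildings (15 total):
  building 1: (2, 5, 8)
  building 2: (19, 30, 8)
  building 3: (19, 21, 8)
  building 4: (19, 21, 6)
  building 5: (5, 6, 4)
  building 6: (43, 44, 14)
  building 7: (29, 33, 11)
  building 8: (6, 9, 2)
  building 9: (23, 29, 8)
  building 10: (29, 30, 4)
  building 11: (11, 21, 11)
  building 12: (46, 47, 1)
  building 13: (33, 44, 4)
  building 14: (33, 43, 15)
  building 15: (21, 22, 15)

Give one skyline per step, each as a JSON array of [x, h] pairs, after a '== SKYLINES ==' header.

== SKYLINES ==
[[2,8],[5,0]]
[[2,8],[5,0],[19,8],[30,0]]
[[2,8],[5,0],[19,8],[30,0]]
[[2,8],[5,0],[19,8],[30,0]]
[[2,8],[5,4],[6,0],[19,8],[30,0]]
[[2,8],[5,4],[6,0],[19,8],[30,0],[43,14],[44,0]]
[[2,8],[5,4],[6,0],[19,8],[29,11],[33,0],[43,14],[44,0]]
[[2,8],[5,4],[6,2],[9,0],[19,8],[29,11],[33,0],[43,14],[44,0]]
[[2,8],[5,4],[6,2],[9,0],[19,8],[29,11],[33,0],[43,14],[44,0]]
[[2,8],[5,4],[6,2],[9,0],[19,8],[29,11],[33,0],[43,14],[44,0]]
[[2,8],[5,4],[6,2],[9,0],[11,11],[21,8],[29,11],[33,0],[43,14],[44,0]]
[[2,8],[5,4],[6,2],[9,0],[11,11],[21,8],[29,11],[33,0],[43,14],[44,0],[46,1],[47,0]]
[[2,8],[5,4],[6,2],[9,0],[11,11],[21,8],[29,11],[33,4],[43,14],[44,0],[46,1],[47,0]]
[[2,8],[5,4],[6,2],[9,0],[11,11],[21,8],[29,11],[33,15],[43,14],[44,0],[46,1],[47,0]]
[[2,8],[5,4],[6,2],[9,0],[11,11],[21,15],[22,8],[29,11],[33,15],[43,14],[44,0],[46,1],[47,0]]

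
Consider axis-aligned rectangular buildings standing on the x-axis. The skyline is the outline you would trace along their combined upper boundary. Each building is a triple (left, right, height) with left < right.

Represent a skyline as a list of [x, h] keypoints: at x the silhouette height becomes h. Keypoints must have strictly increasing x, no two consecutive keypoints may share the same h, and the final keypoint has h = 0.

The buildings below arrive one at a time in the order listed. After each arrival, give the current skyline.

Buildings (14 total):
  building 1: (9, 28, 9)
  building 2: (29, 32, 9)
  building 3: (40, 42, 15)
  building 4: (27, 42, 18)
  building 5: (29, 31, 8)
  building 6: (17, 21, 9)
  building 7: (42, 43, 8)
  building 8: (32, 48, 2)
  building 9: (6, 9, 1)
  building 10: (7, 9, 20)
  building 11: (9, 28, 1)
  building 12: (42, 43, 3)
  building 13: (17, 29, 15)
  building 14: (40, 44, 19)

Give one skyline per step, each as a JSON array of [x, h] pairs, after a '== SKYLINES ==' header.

== SKYLINES ==
[[9,9],[28,0]]
[[9,9],[28,0],[29,9],[32,0]]
[[9,9],[28,0],[29,9],[32,0],[40,15],[42,0]]
[[9,9],[27,18],[42,0]]
[[9,9],[27,18],[42,0]]
[[9,9],[27,18],[42,0]]
[[9,9],[27,18],[42,8],[43,0]]
[[9,9],[27,18],[42,8],[43,2],[48,0]]
[[6,1],[9,9],[27,18],[42,8],[43,2],[48,0]]
[[6,1],[7,20],[9,9],[27,18],[42,8],[43,2],[48,0]]
[[6,1],[7,20],[9,9],[27,18],[42,8],[43,2],[48,0]]
[[6,1],[7,20],[9,9],[27,18],[42,8],[43,2],[48,0]]
[[6,1],[7,20],[9,9],[17,15],[27,18],[42,8],[43,2],[48,0]]
[[6,1],[7,20],[9,9],[17,15],[27,18],[40,19],[44,2],[48,0]]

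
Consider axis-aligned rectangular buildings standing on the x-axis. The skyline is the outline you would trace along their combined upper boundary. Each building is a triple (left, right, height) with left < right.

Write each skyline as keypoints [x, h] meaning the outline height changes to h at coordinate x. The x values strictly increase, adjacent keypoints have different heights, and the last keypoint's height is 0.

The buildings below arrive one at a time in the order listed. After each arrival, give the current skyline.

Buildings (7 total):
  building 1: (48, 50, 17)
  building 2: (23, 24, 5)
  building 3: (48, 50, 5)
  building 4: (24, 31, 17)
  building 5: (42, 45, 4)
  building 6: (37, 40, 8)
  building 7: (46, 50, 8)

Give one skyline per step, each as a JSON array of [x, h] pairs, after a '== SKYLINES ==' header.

== SKYLINES ==
[[48,17],[50,0]]
[[23,5],[24,0],[48,17],[50,0]]
[[23,5],[24,0],[48,17],[50,0]]
[[23,5],[24,17],[31,0],[48,17],[50,0]]
[[23,5],[24,17],[31,0],[42,4],[45,0],[48,17],[50,0]]
[[23,5],[24,17],[31,0],[37,8],[40,0],[42,4],[45,0],[48,17],[50,0]]
[[23,5],[24,17],[31,0],[37,8],[40,0],[42,4],[45,0],[46,8],[48,17],[50,0]]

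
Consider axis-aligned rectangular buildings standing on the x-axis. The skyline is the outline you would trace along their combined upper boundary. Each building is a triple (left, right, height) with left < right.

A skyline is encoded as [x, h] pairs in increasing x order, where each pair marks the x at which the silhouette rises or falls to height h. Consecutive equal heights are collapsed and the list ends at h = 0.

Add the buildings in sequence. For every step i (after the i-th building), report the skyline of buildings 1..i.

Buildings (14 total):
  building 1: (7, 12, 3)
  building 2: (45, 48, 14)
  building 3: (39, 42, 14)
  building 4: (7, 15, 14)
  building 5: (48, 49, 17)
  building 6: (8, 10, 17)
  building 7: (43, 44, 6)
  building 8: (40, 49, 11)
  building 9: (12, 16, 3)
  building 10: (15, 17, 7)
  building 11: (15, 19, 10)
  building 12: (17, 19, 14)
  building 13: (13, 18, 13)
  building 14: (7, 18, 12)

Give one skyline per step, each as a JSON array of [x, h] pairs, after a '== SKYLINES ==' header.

== SKYLINES ==
[[7,3],[12,0]]
[[7,3],[12,0],[45,14],[48,0]]
[[7,3],[12,0],[39,14],[42,0],[45,14],[48,0]]
[[7,14],[15,0],[39,14],[42,0],[45,14],[48,0]]
[[7,14],[15,0],[39,14],[42,0],[45,14],[48,17],[49,0]]
[[7,14],[8,17],[10,14],[15,0],[39,14],[42,0],[45,14],[48,17],[49,0]]
[[7,14],[8,17],[10,14],[15,0],[39,14],[42,0],[43,6],[44,0],[45,14],[48,17],[49,0]]
[[7,14],[8,17],[10,14],[15,0],[39,14],[42,11],[45,14],[48,17],[49,0]]
[[7,14],[8,17],[10,14],[15,3],[16,0],[39,14],[42,11],[45,14],[48,17],[49,0]]
[[7,14],[8,17],[10,14],[15,7],[17,0],[39,14],[42,11],[45,14],[48,17],[49,0]]
[[7,14],[8,17],[10,14],[15,10],[19,0],[39,14],[42,11],[45,14],[48,17],[49,0]]
[[7,14],[8,17],[10,14],[15,10],[17,14],[19,0],[39,14],[42,11],[45,14],[48,17],[49,0]]
[[7,14],[8,17],[10,14],[15,13],[17,14],[19,0],[39,14],[42,11],[45,14],[48,17],[49,0]]
[[7,14],[8,17],[10,14],[15,13],[17,14],[19,0],[39,14],[42,11],[45,14],[48,17],[49,0]]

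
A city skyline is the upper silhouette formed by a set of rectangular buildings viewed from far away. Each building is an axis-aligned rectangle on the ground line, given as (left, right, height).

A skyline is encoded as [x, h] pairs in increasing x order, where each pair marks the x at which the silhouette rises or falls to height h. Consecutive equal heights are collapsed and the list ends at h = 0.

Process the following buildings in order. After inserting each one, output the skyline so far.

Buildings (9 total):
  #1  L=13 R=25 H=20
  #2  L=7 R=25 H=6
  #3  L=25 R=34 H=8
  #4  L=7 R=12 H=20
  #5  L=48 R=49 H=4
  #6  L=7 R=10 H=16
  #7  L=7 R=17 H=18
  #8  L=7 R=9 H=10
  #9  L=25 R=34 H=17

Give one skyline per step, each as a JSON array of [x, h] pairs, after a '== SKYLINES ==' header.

== SKYLINES ==
[[13,20],[25,0]]
[[7,6],[13,20],[25,0]]
[[7,6],[13,20],[25,8],[34,0]]
[[7,20],[12,6],[13,20],[25,8],[34,0]]
[[7,20],[12,6],[13,20],[25,8],[34,0],[48,4],[49,0]]
[[7,20],[12,6],[13,20],[25,8],[34,0],[48,4],[49,0]]
[[7,20],[12,18],[13,20],[25,8],[34,0],[48,4],[49,0]]
[[7,20],[12,18],[13,20],[25,8],[34,0],[48,4],[49,0]]
[[7,20],[12,18],[13,20],[25,17],[34,0],[48,4],[49,0]]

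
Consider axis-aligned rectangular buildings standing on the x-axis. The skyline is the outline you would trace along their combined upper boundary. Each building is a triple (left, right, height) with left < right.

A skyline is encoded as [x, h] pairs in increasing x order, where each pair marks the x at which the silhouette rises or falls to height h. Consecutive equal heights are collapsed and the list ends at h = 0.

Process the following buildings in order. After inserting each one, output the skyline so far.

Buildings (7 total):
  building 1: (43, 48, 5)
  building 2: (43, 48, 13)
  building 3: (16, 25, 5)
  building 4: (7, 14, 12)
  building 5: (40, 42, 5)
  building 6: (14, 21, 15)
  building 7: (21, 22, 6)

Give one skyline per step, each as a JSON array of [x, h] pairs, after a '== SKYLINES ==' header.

== SKYLINES ==
[[43,5],[48,0]]
[[43,13],[48,0]]
[[16,5],[25,0],[43,13],[48,0]]
[[7,12],[14,0],[16,5],[25,0],[43,13],[48,0]]
[[7,12],[14,0],[16,5],[25,0],[40,5],[42,0],[43,13],[48,0]]
[[7,12],[14,15],[21,5],[25,0],[40,5],[42,0],[43,13],[48,0]]
[[7,12],[14,15],[21,6],[22,5],[25,0],[40,5],[42,0],[43,13],[48,0]]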